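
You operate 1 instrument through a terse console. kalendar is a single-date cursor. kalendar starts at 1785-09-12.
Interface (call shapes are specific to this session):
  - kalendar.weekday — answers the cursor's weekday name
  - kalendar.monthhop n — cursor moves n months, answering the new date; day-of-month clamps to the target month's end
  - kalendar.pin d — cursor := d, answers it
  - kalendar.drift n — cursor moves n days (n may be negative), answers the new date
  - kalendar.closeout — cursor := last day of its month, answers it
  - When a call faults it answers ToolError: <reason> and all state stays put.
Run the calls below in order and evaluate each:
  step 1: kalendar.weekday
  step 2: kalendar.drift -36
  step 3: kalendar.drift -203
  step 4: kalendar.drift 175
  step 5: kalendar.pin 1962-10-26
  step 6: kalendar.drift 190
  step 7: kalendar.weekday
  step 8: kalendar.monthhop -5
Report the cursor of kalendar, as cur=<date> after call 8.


>> weekday()
<< Monday
>> drift(n: -36)
<< 1785-08-07
>> drift(n: -203)
<< 1785-01-16
>> drift(n: 175)
<< 1785-07-10
>> pin(d: 1962-10-26)
<< 1962-10-26
>> drift(n: 190)
<< 1963-05-04
>> weekday()
<< Saturday
>> monthhop(n: -5)
<< 1962-12-04

Answer: cur=1962-12-04


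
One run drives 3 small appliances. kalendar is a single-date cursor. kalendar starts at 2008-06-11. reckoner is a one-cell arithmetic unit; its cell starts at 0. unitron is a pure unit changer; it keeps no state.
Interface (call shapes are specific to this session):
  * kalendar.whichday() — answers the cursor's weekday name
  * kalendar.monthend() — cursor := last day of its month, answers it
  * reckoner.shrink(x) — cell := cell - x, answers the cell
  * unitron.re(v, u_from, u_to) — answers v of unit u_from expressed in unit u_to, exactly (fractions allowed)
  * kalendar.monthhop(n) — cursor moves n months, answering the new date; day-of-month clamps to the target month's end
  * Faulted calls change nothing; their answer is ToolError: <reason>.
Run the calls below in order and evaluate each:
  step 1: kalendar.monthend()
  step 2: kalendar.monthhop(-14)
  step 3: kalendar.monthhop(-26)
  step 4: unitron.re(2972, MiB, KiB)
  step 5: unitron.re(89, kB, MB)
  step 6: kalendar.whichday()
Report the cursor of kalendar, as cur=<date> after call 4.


Do: monthend[]
See: 2008-06-30
Do: monthhop[-14]
See: 2007-04-30
Do: monthhop[-26]
See: 2005-02-28
Do: re[2972; MiB; KiB]
See: 3043328
Do: re[89; kB; MB]
See: 89/1000
Do: whichday[]
See: Monday

Answer: cur=2005-02-28


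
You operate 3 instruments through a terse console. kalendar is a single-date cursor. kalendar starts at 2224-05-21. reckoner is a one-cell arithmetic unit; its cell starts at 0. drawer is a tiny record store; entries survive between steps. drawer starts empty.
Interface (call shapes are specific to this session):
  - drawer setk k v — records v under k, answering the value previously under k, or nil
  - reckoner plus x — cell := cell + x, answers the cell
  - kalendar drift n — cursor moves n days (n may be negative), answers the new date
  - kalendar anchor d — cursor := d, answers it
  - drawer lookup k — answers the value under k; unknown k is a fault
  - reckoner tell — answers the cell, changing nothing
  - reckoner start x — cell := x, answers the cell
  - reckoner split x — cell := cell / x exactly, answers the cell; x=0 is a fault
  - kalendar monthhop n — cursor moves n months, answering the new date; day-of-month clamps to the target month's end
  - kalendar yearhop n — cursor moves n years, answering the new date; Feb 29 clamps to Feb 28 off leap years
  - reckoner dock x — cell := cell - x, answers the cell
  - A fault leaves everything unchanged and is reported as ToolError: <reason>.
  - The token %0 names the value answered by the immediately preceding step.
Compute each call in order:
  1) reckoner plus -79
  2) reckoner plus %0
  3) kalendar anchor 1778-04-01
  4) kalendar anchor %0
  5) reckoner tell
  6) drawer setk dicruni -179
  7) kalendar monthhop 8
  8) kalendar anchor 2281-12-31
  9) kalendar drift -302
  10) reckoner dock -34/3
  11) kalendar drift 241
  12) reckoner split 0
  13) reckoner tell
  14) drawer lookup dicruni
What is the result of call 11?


Answer: 2281-10-31

Derivation:
>>> reckoner plus x: -79
[out] -79
>>> reckoner plus x: %0
[out] -158
>>> kalendar anchor d: 1778-04-01
[out] 1778-04-01
>>> kalendar anchor d: %0
[out] 1778-04-01
>>> reckoner tell
[out] -158
>>> drawer setk k: dicruni v: -179
[out] nil
>>> kalendar monthhop n: 8
[out] 1778-12-01
>>> kalendar anchor d: 2281-12-31
[out] 2281-12-31
>>> kalendar drift n: -302
[out] 2281-03-04
>>> reckoner dock x: -34/3
[out] -440/3
>>> kalendar drift n: 241
[out] 2281-10-31
>>> reckoner split x: 0
[out] ToolError: division by zero
>>> reckoner tell
[out] -440/3
>>> drawer lookup k: dicruni
[out] -179


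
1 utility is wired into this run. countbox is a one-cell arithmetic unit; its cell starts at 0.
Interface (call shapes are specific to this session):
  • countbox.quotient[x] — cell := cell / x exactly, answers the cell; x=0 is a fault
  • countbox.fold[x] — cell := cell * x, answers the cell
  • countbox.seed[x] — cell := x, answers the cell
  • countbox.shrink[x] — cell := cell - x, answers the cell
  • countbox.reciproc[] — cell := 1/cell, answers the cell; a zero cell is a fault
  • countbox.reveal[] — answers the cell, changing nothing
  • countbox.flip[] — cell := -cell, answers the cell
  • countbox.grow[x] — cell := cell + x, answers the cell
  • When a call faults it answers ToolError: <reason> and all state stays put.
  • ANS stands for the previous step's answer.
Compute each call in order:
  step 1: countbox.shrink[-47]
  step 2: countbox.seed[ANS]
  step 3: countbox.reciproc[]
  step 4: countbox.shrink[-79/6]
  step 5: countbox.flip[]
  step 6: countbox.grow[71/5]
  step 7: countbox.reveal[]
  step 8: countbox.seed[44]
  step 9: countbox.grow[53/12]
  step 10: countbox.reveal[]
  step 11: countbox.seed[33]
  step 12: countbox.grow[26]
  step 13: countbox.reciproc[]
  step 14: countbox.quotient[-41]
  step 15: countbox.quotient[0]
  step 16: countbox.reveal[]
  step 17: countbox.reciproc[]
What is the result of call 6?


Answer: 1427/1410

Derivation:
$ shrink x: -47
:: 47
$ seed x: ANS
:: 47
$ reciproc
:: 1/47
$ shrink x: -79/6
:: 3719/282
$ flip
:: -3719/282
$ grow x: 71/5
:: 1427/1410
$ reveal
:: 1427/1410
$ seed x: 44
:: 44
$ grow x: 53/12
:: 581/12
$ reveal
:: 581/12
$ seed x: 33
:: 33
$ grow x: 26
:: 59
$ reciproc
:: 1/59
$ quotient x: -41
:: -1/2419
$ quotient x: 0
:: ToolError: division by zero
$ reveal
:: -1/2419
$ reciproc
:: -2419


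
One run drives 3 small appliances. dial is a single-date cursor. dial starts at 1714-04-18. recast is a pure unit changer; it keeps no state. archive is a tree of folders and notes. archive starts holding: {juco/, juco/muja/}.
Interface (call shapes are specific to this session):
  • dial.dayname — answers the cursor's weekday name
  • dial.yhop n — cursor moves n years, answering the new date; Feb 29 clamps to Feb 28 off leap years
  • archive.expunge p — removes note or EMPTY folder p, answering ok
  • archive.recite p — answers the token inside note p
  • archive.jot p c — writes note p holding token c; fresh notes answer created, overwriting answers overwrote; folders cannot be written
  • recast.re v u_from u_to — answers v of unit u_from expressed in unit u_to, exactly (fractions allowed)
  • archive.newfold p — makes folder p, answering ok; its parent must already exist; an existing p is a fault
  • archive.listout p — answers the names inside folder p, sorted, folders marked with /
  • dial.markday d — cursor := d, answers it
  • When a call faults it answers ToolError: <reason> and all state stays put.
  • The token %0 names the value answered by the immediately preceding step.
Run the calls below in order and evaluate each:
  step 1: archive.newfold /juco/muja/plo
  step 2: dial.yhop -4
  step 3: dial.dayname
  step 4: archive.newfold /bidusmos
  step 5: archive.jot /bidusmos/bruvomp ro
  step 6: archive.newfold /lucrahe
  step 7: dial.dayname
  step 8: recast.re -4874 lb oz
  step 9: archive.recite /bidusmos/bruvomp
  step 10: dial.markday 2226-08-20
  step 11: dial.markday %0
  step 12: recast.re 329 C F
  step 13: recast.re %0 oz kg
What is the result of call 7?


==> archive.newfold(p='/juco/muja/plo')
<== ok
==> dial.yhop(n='-4')
<== 1710-04-18
==> dial.dayname()
<== Friday
==> archive.newfold(p='/bidusmos')
<== ok
==> archive.jot(p='/bidusmos/bruvomp', c='ro')
<== created
==> archive.newfold(p='/lucrahe')
<== ok
==> dial.dayname()
<== Friday
==> recast.re(v='-4874', u_from='lb', u_to='oz')
<== -77984
==> archive.recite(p='/bidusmos/bruvomp')
<== ro
==> dial.markday(d='2226-08-20')
<== 2226-08-20
==> dial.markday(d='%0')
<== 2226-08-20
==> recast.re(v='329', u_from='C', u_to='F')
<== 3121/5
==> recast.re(v='%0', u_from='oz', u_to='kg')
<== 141566178677/8000000000

Answer: Friday


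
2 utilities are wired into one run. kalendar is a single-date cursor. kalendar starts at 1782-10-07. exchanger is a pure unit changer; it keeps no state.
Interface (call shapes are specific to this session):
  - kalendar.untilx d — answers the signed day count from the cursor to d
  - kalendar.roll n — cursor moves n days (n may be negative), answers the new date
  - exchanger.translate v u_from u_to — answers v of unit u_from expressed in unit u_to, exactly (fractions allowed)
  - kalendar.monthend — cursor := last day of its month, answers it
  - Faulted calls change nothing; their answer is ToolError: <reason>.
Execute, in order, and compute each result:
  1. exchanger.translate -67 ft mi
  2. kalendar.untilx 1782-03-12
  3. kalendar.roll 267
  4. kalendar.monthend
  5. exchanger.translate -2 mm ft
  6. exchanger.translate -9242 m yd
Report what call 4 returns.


;; exchanger.translate(v='-67', u_from='ft', u_to='mi') : -67/5280
;; kalendar.untilx(d='1782-03-12') : -209
;; kalendar.roll(n='267') : 1783-07-01
;; kalendar.monthend() : 1783-07-31
;; exchanger.translate(v='-2', u_from='mm', u_to='ft') : -5/762
;; exchanger.translate(v='-9242', u_from='m', u_to='yd') : -11552500/1143

Answer: 1783-07-31


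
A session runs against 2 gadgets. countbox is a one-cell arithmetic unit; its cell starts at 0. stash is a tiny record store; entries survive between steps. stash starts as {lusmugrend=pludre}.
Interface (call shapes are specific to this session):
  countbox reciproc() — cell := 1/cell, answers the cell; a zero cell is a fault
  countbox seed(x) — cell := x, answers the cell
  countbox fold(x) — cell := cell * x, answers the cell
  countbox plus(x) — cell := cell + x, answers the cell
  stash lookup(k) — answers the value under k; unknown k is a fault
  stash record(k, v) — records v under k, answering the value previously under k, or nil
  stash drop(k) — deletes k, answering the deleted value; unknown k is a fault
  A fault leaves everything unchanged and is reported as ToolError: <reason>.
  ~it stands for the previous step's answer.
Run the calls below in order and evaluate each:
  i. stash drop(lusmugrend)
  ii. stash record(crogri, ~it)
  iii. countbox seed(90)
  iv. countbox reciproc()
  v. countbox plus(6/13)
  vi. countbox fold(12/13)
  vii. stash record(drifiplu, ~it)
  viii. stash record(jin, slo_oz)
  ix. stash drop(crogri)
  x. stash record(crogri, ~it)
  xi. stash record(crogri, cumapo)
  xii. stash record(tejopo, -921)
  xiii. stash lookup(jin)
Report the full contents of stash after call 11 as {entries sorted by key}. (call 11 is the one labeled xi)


Answer: {crogri=cumapo, drifiplu=1106/2535, jin=slo_oz}

Derivation:
I use stash drop passing k: lusmugrend, — result: pludre.
Invoking stash record passing k: crogri, v: ~it, yielding nil.
Using countbox seed passing x: 90, — result: 90.
I use countbox reciproc, — result: 1/90.
I use countbox plus passing x: 6/13, — result: 553/1170.
I try countbox fold passing x: 12/13, and see 1106/2535.
I run stash record passing k: drifiplu, v: ~it, giving nil.
I try stash record passing k: jin, v: slo_oz, giving nil.
I run stash drop passing k: crogri, and get pludre.
Then stash record passing k: crogri, v: ~it: nil.
I run stash record passing k: crogri, v: cumapo, and get pludre.
Using stash record passing k: tejopo, v: -921, giving nil.
Then stash lookup passing k: jin, which returns slo_oz.


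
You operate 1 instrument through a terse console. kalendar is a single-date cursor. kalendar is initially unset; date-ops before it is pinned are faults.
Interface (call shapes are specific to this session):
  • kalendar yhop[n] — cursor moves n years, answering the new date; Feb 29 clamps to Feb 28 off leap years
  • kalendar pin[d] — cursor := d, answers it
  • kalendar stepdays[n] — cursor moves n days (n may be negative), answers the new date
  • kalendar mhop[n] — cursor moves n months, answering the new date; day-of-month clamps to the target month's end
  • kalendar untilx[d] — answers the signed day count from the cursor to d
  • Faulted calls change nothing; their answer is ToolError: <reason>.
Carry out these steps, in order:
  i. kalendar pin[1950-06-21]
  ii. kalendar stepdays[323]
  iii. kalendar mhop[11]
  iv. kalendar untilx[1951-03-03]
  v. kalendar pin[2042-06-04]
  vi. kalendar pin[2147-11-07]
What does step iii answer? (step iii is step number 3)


Answer: 1952-04-10

Derivation:
$ kalendar pin 1950-06-21
= 1950-06-21
$ kalendar stepdays 323
= 1951-05-10
$ kalendar mhop 11
= 1952-04-10
$ kalendar untilx 1951-03-03
= -404
$ kalendar pin 2042-06-04
= 2042-06-04
$ kalendar pin 2147-11-07
= 2147-11-07


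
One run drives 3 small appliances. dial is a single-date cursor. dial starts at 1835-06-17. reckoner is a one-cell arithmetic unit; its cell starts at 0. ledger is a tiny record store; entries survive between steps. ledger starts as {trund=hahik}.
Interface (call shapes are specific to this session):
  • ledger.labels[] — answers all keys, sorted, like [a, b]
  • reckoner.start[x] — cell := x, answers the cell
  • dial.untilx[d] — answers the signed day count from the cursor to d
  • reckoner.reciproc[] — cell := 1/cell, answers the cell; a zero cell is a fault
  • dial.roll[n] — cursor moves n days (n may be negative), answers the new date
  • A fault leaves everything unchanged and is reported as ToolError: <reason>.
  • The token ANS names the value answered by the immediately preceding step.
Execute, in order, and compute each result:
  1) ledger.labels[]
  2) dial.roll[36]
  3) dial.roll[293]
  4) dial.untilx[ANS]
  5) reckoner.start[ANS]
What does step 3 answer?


Answer: 1836-05-11

Derivation:
I run ledger.labels(), and get [trund].
I try dial.roll using 36: 1835-07-23.
I call dial.roll using 293, and observe 1836-05-11.
Using dial.untilx using ANS, and see 0.
I run reckoner.start using ANS, giving 0.


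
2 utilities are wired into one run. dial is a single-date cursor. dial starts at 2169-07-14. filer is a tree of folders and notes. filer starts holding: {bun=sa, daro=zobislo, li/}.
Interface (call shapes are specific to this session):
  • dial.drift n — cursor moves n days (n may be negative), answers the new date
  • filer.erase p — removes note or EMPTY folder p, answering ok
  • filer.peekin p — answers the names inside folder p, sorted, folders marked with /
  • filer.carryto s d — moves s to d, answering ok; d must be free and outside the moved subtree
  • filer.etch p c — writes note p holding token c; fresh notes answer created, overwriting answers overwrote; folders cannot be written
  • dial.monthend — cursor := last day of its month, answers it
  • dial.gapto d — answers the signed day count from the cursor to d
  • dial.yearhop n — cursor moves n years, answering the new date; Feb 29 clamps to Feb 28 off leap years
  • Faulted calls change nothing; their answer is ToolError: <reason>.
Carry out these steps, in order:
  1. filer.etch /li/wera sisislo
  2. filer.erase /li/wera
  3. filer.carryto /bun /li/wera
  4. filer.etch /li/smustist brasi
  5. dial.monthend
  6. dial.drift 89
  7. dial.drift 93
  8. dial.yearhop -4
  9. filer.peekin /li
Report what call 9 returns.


% 1. filer.etch(p='/li/wera', c='sisislo') ~> created
% 2. filer.erase(p='/li/wera') ~> ok
% 3. filer.carryto(s='/bun', d='/li/wera') ~> ok
% 4. filer.etch(p='/li/smustist', c='brasi') ~> created
% 5. dial.monthend() ~> 2169-07-31
% 6. dial.drift(n='89') ~> 2169-10-28
% 7. dial.drift(n='93') ~> 2170-01-29
% 8. dial.yearhop(n='-4') ~> 2166-01-29
% 9. filer.peekin(p='/li') ~> [smustist, wera]

Answer: [smustist, wera]


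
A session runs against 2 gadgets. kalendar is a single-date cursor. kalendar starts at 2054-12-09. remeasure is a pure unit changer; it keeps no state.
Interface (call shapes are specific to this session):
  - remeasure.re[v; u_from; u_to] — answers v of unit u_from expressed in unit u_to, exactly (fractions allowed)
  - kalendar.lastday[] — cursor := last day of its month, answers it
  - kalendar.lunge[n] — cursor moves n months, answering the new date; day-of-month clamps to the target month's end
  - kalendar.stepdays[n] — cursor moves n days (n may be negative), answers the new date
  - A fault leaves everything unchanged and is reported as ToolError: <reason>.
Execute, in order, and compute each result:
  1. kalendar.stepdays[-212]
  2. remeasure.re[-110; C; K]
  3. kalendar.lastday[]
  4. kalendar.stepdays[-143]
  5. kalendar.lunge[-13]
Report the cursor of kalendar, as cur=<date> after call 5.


-> kalendar.stepdays(n=-212)
<- 2054-05-11
-> remeasure.re(v=-110, u_from=C, u_to=K)
<- 3263/20
-> kalendar.lastday()
<- 2054-05-31
-> kalendar.stepdays(n=-143)
<- 2054-01-08
-> kalendar.lunge(n=-13)
<- 2052-12-08

Answer: cur=2052-12-08


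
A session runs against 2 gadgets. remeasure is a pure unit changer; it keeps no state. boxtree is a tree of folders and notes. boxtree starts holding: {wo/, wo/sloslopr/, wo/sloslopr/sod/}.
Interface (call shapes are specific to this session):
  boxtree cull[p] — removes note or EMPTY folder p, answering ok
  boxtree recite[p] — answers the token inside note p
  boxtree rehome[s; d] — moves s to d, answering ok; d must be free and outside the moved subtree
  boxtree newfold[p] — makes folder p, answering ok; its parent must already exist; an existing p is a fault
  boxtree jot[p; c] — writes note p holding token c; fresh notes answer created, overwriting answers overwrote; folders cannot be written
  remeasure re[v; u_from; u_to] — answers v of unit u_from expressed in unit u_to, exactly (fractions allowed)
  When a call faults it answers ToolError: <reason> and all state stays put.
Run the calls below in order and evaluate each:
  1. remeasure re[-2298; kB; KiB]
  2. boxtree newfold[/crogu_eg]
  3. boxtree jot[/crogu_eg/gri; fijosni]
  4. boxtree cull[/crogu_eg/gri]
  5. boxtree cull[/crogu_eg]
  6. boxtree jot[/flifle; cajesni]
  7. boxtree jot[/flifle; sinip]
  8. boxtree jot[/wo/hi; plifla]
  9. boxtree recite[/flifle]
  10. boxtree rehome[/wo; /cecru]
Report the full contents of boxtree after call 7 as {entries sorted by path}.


Answer: {flifle=sinip, wo/, wo/sloslopr/, wo/sloslopr/sod/}

Derivation:
>> remeasure re(v: -2298, u_from: kB, u_to: KiB)
<< -143625/64
>> boxtree newfold(p: /crogu_eg)
<< ok
>> boxtree jot(p: /crogu_eg/gri, c: fijosni)
<< created
>> boxtree cull(p: /crogu_eg/gri)
<< ok
>> boxtree cull(p: /crogu_eg)
<< ok
>> boxtree jot(p: /flifle, c: cajesni)
<< created
>> boxtree jot(p: /flifle, c: sinip)
<< overwrote
>> boxtree jot(p: /wo/hi, c: plifla)
<< created
>> boxtree recite(p: /flifle)
<< sinip
>> boxtree rehome(s: /wo, d: /cecru)
<< ok


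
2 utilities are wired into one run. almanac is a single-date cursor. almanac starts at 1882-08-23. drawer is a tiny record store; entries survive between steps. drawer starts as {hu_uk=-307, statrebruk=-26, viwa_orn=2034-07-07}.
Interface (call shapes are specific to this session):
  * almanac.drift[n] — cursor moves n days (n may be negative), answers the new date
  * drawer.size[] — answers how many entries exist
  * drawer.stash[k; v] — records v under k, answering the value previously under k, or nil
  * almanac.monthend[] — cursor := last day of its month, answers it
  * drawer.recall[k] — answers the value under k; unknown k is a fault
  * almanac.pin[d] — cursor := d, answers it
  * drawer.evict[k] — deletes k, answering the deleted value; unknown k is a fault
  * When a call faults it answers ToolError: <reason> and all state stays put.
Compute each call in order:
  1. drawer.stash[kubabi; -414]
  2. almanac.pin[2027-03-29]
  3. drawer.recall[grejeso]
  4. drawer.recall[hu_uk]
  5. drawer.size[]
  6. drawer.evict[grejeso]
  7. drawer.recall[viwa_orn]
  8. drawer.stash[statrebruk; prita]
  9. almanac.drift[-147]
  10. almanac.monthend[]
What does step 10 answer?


Answer: 2026-11-30

Derivation:
$ drawer.stash k='kubabi' v='-414'
= nil
$ almanac.pin d='2027-03-29'
= 2027-03-29
$ drawer.recall k='grejeso'
= ToolError: no such key grejeso
$ drawer.recall k='hu_uk'
= -307
$ drawer.size
= 4
$ drawer.evict k='grejeso'
= ToolError: no such key grejeso
$ drawer.recall k='viwa_orn'
= 2034-07-07
$ drawer.stash k='statrebruk' v='prita'
= -26
$ almanac.drift n='-147'
= 2026-11-02
$ almanac.monthend
= 2026-11-30


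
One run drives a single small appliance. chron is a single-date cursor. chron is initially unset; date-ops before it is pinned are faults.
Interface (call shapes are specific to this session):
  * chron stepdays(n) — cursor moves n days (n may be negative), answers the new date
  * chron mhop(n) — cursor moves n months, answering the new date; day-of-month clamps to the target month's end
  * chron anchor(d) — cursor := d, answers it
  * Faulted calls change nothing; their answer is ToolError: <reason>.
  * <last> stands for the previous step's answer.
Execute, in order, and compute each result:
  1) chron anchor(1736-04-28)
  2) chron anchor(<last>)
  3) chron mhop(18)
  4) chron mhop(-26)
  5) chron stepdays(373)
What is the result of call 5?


Answer: 1736-09-04

Derivation:
→ chron anchor(1736-04-28)
← 1736-04-28
→ chron anchor(<last>)
← 1736-04-28
→ chron mhop(18)
← 1737-10-28
→ chron mhop(-26)
← 1735-08-28
→ chron stepdays(373)
← 1736-09-04


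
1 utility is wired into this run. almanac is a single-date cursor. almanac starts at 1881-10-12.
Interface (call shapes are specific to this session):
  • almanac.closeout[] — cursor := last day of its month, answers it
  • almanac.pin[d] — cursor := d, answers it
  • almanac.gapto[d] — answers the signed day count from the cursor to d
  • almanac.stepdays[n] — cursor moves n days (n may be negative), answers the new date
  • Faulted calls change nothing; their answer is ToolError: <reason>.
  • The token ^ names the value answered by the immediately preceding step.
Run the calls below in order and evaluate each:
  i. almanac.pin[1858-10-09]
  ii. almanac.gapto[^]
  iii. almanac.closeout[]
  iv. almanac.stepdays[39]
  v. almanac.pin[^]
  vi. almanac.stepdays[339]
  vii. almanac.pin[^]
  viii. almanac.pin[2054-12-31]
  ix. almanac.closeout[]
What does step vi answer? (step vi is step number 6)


Answer: 1859-11-13

Derivation:
Act: pin[d: 1858-10-09]
Obs: 1858-10-09
Act: gapto[d: ^]
Obs: 0
Act: closeout[]
Obs: 1858-10-31
Act: stepdays[n: 39]
Obs: 1858-12-09
Act: pin[d: ^]
Obs: 1858-12-09
Act: stepdays[n: 339]
Obs: 1859-11-13
Act: pin[d: ^]
Obs: 1859-11-13
Act: pin[d: 2054-12-31]
Obs: 2054-12-31
Act: closeout[]
Obs: 2054-12-31


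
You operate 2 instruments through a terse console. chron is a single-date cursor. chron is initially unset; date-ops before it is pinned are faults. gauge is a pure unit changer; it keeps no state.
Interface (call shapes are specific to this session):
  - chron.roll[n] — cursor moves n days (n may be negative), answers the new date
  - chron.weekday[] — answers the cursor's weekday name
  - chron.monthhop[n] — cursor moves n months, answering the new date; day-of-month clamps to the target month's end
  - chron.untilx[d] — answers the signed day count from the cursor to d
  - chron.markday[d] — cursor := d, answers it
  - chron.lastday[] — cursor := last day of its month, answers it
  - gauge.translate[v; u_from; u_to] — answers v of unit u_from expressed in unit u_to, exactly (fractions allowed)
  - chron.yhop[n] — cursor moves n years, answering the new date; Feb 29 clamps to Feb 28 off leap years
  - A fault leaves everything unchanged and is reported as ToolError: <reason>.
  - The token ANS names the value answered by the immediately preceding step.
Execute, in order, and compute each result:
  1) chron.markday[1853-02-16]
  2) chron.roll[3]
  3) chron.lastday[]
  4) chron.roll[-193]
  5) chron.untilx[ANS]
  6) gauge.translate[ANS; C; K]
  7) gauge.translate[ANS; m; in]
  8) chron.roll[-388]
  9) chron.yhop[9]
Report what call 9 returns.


Do: chron.markday[d→1853-02-16]
See: 1853-02-16
Do: chron.roll[n→3]
See: 1853-02-19
Do: chron.lastday[]
See: 1853-02-28
Do: chron.roll[n→-193]
See: 1852-08-19
Do: chron.untilx[d→ANS]
See: 0
Do: gauge.translate[v→ANS; u_from→C; u_to→K]
See: 5463/20
Do: gauge.translate[v→ANS; u_from→m; u_to→in]
See: 1365750/127
Do: chron.roll[n→-388]
See: 1851-07-28
Do: chron.yhop[n→9]
See: 1860-07-28

Answer: 1860-07-28


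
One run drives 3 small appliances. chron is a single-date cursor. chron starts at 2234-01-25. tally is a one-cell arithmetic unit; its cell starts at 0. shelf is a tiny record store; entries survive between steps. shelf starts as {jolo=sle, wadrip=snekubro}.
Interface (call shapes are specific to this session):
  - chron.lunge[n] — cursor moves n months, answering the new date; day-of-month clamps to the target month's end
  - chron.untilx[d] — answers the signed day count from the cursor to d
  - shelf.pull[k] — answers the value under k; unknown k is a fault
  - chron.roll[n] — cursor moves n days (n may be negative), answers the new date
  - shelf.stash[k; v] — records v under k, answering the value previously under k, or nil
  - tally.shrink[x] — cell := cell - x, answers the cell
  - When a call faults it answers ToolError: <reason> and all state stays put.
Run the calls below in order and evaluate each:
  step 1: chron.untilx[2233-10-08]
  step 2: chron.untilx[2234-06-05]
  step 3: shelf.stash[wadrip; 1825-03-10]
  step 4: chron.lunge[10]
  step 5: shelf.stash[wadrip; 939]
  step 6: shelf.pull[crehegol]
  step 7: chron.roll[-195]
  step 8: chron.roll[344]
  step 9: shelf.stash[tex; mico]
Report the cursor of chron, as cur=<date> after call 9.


# 1. chron.untilx(d→2233-10-08) : -109
# 2. chron.untilx(d→2234-06-05) : 131
# 3. shelf.stash(k→wadrip, v→1825-03-10) : snekubro
# 4. chron.lunge(n→10) : 2234-11-25
# 5. shelf.stash(k→wadrip, v→939) : 1825-03-10
# 6. shelf.pull(k→crehegol) : ToolError: no such key crehegol
# 7. chron.roll(n→-195) : 2234-05-14
# 8. chron.roll(n→344) : 2235-04-23
# 9. shelf.stash(k→tex, v→mico) : nil

Answer: cur=2235-04-23


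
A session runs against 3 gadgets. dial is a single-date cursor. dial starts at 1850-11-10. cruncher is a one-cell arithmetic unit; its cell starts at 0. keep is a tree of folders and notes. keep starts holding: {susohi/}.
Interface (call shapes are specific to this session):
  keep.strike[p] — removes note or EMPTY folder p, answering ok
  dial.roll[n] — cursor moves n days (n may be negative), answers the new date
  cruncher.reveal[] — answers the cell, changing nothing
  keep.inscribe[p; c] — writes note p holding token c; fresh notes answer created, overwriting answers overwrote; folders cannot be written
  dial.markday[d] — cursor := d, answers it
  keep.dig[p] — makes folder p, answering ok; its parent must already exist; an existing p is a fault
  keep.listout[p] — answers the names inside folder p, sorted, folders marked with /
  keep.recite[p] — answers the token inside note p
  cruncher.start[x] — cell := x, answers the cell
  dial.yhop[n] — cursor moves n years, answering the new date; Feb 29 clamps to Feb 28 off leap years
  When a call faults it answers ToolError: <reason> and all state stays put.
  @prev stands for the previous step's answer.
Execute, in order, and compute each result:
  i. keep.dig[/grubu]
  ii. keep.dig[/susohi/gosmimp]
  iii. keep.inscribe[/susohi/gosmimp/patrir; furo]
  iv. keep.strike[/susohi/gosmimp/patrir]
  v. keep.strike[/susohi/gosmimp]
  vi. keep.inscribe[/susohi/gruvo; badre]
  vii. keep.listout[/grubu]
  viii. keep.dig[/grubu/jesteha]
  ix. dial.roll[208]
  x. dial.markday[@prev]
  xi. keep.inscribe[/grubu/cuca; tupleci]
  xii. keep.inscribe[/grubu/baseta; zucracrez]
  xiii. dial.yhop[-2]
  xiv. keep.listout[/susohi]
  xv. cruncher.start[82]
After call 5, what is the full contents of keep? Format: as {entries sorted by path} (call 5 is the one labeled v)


Answer: {grubu/, susohi/}

Derivation:
I call keep.dig on p=/grubu, and observe ok.
I use keep.dig on p=/susohi/gosmimp, — result: ok.
Next I call keep.inscribe on p=/susohi/gosmimp/patrir, c=furo, and see created.
I invoke keep.strike on p=/susohi/gosmimp/patrir, and see ok.
I use keep.strike on p=/susohi/gosmimp, → ok.
Now I run keep.inscribe on p=/susohi/gruvo, c=badre, and get created.
I invoke keep.listout on p=/grubu, and observe [].
I invoke keep.dig on p=/grubu/jesteha, and see ok.
Then dial.roll on n=208, giving 1851-06-06.
Invoking dial.markday on d=@prev, and observe 1851-06-06.
Using keep.inscribe on p=/grubu/cuca, c=tupleci, yielding created.
Using keep.inscribe on p=/grubu/baseta, c=zucracrez: created.
Now I run dial.yhop on n=-2, and see 1849-06-06.
I try keep.listout on p=/susohi: [gruvo].
Now I run cruncher.start on x=82, giving 82.


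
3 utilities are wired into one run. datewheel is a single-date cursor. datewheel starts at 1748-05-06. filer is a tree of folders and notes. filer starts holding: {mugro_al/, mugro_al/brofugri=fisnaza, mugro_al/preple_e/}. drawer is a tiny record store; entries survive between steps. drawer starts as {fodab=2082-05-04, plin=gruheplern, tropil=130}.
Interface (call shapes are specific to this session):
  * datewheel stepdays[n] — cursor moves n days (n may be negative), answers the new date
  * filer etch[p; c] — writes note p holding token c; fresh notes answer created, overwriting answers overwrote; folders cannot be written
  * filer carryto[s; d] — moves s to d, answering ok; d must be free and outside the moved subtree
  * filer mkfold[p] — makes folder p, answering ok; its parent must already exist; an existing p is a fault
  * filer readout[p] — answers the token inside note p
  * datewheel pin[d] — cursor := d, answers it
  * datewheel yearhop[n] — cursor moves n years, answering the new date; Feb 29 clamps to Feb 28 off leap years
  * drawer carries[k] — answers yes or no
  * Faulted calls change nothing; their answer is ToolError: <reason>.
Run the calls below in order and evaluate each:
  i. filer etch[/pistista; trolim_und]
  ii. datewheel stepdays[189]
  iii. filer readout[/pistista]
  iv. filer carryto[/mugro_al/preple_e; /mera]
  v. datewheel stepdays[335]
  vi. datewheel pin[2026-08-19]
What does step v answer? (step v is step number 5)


-- 1. filer etch(p=/pistista, c=trolim_und) -> created
-- 2. datewheel stepdays(n=189) -> 1748-11-11
-- 3. filer readout(p=/pistista) -> trolim_und
-- 4. filer carryto(s=/mugro_al/preple_e, d=/mera) -> ok
-- 5. datewheel stepdays(n=335) -> 1749-10-12
-- 6. datewheel pin(d=2026-08-19) -> 2026-08-19

Answer: 1749-10-12


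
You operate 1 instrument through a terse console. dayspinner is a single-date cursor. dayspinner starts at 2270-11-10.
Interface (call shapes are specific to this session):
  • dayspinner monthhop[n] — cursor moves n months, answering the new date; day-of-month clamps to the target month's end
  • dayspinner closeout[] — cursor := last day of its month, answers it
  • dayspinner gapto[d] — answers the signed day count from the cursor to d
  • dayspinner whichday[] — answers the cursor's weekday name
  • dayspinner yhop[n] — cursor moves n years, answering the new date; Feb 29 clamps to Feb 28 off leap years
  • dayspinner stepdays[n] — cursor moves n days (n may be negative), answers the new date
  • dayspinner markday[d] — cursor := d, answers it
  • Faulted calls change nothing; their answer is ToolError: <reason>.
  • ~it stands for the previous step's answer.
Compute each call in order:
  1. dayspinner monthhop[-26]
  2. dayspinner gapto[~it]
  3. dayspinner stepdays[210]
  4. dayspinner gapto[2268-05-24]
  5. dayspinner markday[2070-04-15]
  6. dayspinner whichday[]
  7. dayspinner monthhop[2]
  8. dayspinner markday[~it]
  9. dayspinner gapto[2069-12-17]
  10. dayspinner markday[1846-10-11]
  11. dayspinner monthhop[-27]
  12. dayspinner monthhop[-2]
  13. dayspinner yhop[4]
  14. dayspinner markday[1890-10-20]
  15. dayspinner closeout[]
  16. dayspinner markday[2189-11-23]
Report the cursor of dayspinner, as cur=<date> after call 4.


[in] dayspinner monthhop n→-26
= 2268-09-10
[in] dayspinner gapto d→~it
= 0
[in] dayspinner stepdays n→210
= 2269-04-08
[in] dayspinner gapto d→2268-05-24
= -319
[in] dayspinner markday d→2070-04-15
= 2070-04-15
[in] dayspinner whichday
= Tuesday
[in] dayspinner monthhop n→2
= 2070-06-15
[in] dayspinner markday d→~it
= 2070-06-15
[in] dayspinner gapto d→2069-12-17
= -180
[in] dayspinner markday d→1846-10-11
= 1846-10-11
[in] dayspinner monthhop n→-27
= 1844-07-11
[in] dayspinner monthhop n→-2
= 1844-05-11
[in] dayspinner yhop n→4
= 1848-05-11
[in] dayspinner markday d→1890-10-20
= 1890-10-20
[in] dayspinner closeout
= 1890-10-31
[in] dayspinner markday d→2189-11-23
= 2189-11-23

Answer: cur=2269-04-08


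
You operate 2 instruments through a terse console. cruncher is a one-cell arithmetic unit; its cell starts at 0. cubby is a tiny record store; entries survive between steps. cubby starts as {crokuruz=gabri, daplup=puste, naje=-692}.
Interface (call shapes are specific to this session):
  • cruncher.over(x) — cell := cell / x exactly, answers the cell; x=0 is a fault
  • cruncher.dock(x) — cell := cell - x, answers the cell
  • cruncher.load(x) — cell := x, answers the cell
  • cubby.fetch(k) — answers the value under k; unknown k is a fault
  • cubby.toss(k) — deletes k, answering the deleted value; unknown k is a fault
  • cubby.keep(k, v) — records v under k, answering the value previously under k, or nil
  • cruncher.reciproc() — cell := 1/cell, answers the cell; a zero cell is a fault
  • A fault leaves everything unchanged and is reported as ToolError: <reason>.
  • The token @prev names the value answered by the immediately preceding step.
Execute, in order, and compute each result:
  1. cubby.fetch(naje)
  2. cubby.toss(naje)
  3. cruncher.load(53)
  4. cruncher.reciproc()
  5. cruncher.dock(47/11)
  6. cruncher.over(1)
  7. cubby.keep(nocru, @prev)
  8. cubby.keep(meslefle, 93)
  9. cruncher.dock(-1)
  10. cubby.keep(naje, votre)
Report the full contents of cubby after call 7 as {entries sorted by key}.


Answer: {crokuruz=gabri, daplup=puste, nocru=-2480/583}

Derivation:
[in] cubby.fetch naje
= -692
[in] cubby.toss naje
= -692
[in] cruncher.load 53
= 53
[in] cruncher.reciproc
= 1/53
[in] cruncher.dock 47/11
= -2480/583
[in] cruncher.over 1
= -2480/583
[in] cubby.keep nocru @prev
= nil
[in] cubby.keep meslefle 93
= nil
[in] cruncher.dock -1
= -1897/583
[in] cubby.keep naje votre
= nil


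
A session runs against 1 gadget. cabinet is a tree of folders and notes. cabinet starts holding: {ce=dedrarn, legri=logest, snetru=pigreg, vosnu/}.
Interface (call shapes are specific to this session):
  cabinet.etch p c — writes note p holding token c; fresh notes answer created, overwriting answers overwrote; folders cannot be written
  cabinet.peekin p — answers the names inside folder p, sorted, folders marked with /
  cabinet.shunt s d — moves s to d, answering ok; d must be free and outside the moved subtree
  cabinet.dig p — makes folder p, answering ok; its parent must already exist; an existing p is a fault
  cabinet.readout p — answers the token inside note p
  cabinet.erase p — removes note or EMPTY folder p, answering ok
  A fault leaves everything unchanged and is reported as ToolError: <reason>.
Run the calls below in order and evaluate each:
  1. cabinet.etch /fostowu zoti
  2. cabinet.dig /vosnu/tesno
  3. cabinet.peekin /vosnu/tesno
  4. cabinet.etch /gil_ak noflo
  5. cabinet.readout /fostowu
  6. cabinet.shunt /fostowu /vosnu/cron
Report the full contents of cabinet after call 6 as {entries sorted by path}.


I call cabinet.etch(/fostowu, zoti), yielding created.
Next I call cabinet.dig(/vosnu/tesno), and get ok.
I run cabinet.peekin(/vosnu/tesno), and get [].
I try cabinet.etch(/gil_ak, noflo), yielding created.
I invoke cabinet.readout(/fostowu), and get zoti.
Now I run cabinet.shunt(/fostowu, /vosnu/cron): ok.

Answer: {ce=dedrarn, gil_ak=noflo, legri=logest, snetru=pigreg, vosnu/, vosnu/cron=zoti, vosnu/tesno/}


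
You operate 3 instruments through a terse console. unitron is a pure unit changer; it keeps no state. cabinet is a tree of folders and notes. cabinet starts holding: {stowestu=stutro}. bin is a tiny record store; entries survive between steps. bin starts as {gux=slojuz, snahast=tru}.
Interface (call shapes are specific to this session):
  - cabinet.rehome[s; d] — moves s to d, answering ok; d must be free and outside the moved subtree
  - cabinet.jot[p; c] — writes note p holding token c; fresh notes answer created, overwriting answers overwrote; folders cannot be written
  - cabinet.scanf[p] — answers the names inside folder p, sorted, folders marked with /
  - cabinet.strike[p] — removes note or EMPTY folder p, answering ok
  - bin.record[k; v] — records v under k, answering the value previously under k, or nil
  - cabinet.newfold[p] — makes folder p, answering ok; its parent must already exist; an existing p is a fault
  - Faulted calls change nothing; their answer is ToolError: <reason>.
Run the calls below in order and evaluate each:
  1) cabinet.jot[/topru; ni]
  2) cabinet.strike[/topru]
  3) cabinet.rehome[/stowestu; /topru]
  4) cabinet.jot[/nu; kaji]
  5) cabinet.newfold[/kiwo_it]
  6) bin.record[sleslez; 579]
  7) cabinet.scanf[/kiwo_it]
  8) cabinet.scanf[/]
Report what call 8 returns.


Answer: [kiwo_it/, nu, topru]

Derivation:
;; jot(p→/topru, c→ni) ~> created
;; strike(p→/topru) ~> ok
;; rehome(s→/stowestu, d→/topru) ~> ok
;; jot(p→/nu, c→kaji) ~> created
;; newfold(p→/kiwo_it) ~> ok
;; record(k→sleslez, v→579) ~> nil
;; scanf(p→/kiwo_it) ~> []
;; scanf(p→/) ~> [kiwo_it/, nu, topru]


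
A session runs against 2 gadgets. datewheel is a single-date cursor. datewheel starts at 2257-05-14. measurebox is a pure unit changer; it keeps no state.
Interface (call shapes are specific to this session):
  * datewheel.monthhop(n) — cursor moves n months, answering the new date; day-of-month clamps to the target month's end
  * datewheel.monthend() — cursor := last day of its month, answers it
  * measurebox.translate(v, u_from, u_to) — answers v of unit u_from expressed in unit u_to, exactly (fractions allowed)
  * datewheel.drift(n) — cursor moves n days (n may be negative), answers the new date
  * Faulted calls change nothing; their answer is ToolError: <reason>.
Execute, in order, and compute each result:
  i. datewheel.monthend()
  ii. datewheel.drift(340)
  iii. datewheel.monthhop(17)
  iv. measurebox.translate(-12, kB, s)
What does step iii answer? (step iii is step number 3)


~$ datewheel.monthend
:: 2257-05-31
~$ datewheel.drift n=340
:: 2258-05-06
~$ datewheel.monthhop n=17
:: 2259-10-06
~$ measurebox.translate v=-12 u_from=kB u_to=s
:: ToolError: incompatible units

Answer: 2259-10-06


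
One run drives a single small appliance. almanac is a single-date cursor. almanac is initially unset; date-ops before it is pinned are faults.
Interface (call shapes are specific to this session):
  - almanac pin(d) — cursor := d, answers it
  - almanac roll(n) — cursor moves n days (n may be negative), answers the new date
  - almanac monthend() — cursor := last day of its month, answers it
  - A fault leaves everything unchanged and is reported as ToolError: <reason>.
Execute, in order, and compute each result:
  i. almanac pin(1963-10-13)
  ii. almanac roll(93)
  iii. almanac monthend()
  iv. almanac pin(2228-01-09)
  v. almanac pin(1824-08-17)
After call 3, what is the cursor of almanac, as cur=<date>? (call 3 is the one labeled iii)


Do: almanac pin[1963-10-13]
See: 1963-10-13
Do: almanac roll[93]
See: 1964-01-14
Do: almanac monthend[]
See: 1964-01-31
Do: almanac pin[2228-01-09]
See: 2228-01-09
Do: almanac pin[1824-08-17]
See: 1824-08-17

Answer: cur=1964-01-31
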